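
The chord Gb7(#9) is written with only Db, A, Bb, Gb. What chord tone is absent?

Fb

The full Gb7(#9) chord is Gb, Bb, Db, Fb, A.
Comparing with the voicing, the minor 7th (7th) — Fb — is absent.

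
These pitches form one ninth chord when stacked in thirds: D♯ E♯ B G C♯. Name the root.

C♯

Arranged so that each adjacent pair is a third by letter name: C♯ – E♯ – G – B – D♯.
The bottom of that stack, C♯, is the root (this is C♯ dominant ninth flat five).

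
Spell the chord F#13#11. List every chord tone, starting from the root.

F#, A#, C#, E, G#, B#, D#

F#13#11 is a dominant thirteenth sharp eleven built on F#.
F# — root
A# — major 3rd
C# — perfect 5th
E — minor 7th
G# — major 9th
B# — augmented 11th
D# — major 13th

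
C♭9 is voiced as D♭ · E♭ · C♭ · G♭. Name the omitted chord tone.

B𝄫

C♭9 = C♭, E♭, G♭, B𝄫, D♭. The voicing lacks the 7th (minor 7th), B𝄫.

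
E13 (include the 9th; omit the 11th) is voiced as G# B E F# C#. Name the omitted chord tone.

D

E13 = E, G#, B, D, F#, C#. The voicing lacks the 7th (minor 7th), D.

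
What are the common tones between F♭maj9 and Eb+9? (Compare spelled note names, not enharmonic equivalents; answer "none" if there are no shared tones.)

F♭maj9: Fb Ab Cb Eb Gb
Eb+9: Eb G B Db F
Common to both → Eb.

Eb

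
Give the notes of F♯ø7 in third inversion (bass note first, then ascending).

In root position, F♯ø7 is F#–A–C–E.
Third inversion puts the seventh (E) in the bass.

E, F#, A, C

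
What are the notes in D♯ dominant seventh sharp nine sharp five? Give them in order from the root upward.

Root D-sharp, quality dominant seventh sharp nine sharp five:
root → D-sharp
3rd (major 3rd) → F-double-sharp
5th (augmented 5th) → A-double-sharp
7th (minor 7th) → C-sharp
9th (augmented 9th) → E-double-sharp

D-sharp, F-double-sharp, A-double-sharp, C-sharp, E-double-sharp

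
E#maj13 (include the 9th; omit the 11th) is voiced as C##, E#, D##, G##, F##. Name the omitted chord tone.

E#maj13 = E#, G##, B#, D##, F##, C##. The voicing lacks the 5th (perfect 5th), B#.

B#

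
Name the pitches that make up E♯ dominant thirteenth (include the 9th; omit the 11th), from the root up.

E-sharp, G-double-sharp, B-sharp, D-sharp, F-double-sharp, C-double-sharp

Root E-sharp, quality dominant thirteenth:
E-sharp — root
G-double-sharp — major 3rd
B-sharp — perfect 5th
D-sharp — minor 7th
F-double-sharp — major 9th
C-double-sharp — major 13th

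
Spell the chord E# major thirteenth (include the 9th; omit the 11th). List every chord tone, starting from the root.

E♯ – G𝄪 – B♯ – D𝄪 – F𝄪 – C𝄪

E# major thirteenth is a major thirteenth built on E♯.
E♯ — root
G𝄪 — major 3rd
B♯ — perfect 5th
D𝄪 — major 7th
F𝄪 — major 9th
C𝄪 — major 13th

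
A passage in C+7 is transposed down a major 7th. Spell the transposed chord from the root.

Db  F  A  Cb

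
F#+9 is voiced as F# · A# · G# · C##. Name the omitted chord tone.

The full F#+9 chord is F#, A#, C##, E, G#.
Comparing with the voicing, the minor 7th (7th) — E — is absent.

E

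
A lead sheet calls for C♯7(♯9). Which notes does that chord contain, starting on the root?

C# E# G# B D##

C♯7(♯9): dominant seventh sharp nine on C#.
C# — root
E# — major 3rd
G# — perfect 5th
B — minor 7th
D## — augmented 9th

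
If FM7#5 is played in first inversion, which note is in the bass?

A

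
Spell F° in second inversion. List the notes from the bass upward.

C♭, F, A♭

In root position, F° is F–A♭–C♭.
Second inversion puts the fifth (C♭) in the bass.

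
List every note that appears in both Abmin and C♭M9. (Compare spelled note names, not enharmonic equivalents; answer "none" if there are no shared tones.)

Abmin = Ab, Cb, Eb.
C♭M9 = Cb, Eb, Gb, Bb, Db.
Shared: Cb, Eb.

Cb Eb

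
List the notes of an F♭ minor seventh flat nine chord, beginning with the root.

F-flat  A-double-flat  C-flat  E-double-flat  G-double-flat

F♭ minor seventh flat nine is a minor seventh flat nine built on F-flat.
- root: F-flat
- minor 3rd: A-double-flat
- perfect 5th: C-flat
- minor 7th: E-double-flat
- minor 9th: G-double-flat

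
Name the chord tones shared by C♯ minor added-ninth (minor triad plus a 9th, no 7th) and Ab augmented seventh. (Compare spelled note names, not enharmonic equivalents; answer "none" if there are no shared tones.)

C♯ minor added-ninth = C-sharp, E, G-sharp, D-sharp.
Ab augmented seventh = A-flat, C, E, G-flat.
Shared: E.

E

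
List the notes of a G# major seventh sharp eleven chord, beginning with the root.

G# B# D# F## C##

G# major seventh sharp eleven is a major seventh sharp eleven built on G#.
G# — root
B# — major 3rd
D# — perfect 5th
F## — major 7th
C## — augmented 11th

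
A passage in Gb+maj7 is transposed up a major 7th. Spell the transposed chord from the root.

Transposed root: Gb → F (major 7th up). So we spell F augmented major seventh:
- root: F
- major 3rd: A
- augmented 5th: C#
- major 7th: E

F, A, C#, E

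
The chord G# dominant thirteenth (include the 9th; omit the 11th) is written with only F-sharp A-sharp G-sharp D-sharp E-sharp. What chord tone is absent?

G# dominant thirteenth = G-sharp, B-sharp, D-sharp, F-sharp, A-sharp, E-sharp. The voicing lacks the 3rd (major 3rd), B-sharp.

B-sharp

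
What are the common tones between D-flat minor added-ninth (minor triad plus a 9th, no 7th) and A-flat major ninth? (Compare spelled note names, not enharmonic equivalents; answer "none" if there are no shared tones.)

Ab, Eb

D-flat minor added-ninth = Db, Fb, Ab, Eb.
A-flat major ninth = Ab, C, Eb, G, Bb.
Shared: Ab, Eb.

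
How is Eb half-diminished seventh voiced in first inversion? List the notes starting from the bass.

Gb  Bbb  Db  Eb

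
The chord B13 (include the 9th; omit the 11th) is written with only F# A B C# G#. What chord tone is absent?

The full B13 chord is B, D#, F#, A, C#, G#.
Comparing with the voicing, the major 3rd (3rd) — D# — is absent.

D#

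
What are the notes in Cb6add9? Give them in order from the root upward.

Cb6add9: six-nine on C♭.
root → C♭
3rd (major 3rd) → E♭
5th (perfect 5th) → G♭
6th (major 6th) → A♭
9th (major 9th) → D♭

C♭, E♭, G♭, A♭, D♭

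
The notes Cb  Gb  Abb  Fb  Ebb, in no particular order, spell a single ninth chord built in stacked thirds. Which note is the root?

Stacking in thirds gives Fb – Abb – Cb – Ebb – Gb, so Fb is the root — Fb minor ninth.

Fb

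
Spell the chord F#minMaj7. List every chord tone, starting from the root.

F#, A, C#, E#

F#minMaj7: minor-major seventh on F#.
Root: F#
Minor 3rd (3rd): A
Perfect 5th (5th): C#
Major 7th (7th): E#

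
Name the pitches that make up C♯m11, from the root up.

Root C#, quality minor eleventh:
root → C#
3rd (minor 3rd) → E
5th (perfect 5th) → G#
7th (minor 7th) → B
9th (major 9th) → D#
11th (perfect 11th) → F#

C#  E  G#  B  D#  F#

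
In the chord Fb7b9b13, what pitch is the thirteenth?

Root of Fb7b9b13 = Fb. The 13th is a minor 13th: Fb up a minor 13th → Dbb.

Dbb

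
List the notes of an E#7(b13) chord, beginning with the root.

E# G## B# D# C#

E#7(b13) is a dominant seventh flat thirteen built on E#.
root → E#
3rd (major 3rd) → G##
5th (perfect 5th) → B#
7th (minor 7th) → D#
13th (minor 13th) → C#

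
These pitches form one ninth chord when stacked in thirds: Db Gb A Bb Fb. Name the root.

Gb

Arranged so that each adjacent pair is a third by letter name: Gb – Bb – Db – Fb – A.
The bottom of that stack, Gb, is the root (this is Gb dominant seventh sharp nine).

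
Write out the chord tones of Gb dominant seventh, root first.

G♭ B♭ D♭ F♭

Gb dominant seventh is a dominant seventh built on G♭.
- root: G♭
- major 3rd: B♭
- perfect 5th: D♭
- minor 7th: F♭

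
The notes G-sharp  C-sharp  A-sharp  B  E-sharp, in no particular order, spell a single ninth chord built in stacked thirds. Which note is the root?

Stacking in thirds gives A-sharp – C-sharp – E-sharp – G-sharp – B, so A-sharp is the root — A-sharp minor seventh flat nine.

A-sharp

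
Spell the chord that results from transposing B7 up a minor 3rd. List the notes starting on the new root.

D, F#, A, C

B up a minor 3rd → D. New chord: D dominant seventh.
Root: D
Major 3rd (3rd): F#
Perfect 5th (5th): A
Minor 7th (7th): C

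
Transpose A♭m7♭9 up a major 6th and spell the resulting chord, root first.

F, Ab, C, Eb, Gb

Ab up a major 6th → F. New chord: F minor seventh flat nine.
Root: F
Minor 3rd (3rd): Ab
Perfect 5th (5th): C
Minor 7th (7th): Eb
Minor 9th (9th): Gb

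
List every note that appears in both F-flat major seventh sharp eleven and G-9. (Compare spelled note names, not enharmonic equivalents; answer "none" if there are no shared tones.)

F-flat major seventh sharp eleven = F♭, A♭, C♭, E♭, B♭.
G-9 = G, B♭, D, F, A.
Shared: B♭.

B♭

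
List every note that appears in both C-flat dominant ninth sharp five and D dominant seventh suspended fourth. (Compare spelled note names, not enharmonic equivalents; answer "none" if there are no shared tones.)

G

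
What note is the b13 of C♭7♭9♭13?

A𝄫

C♭7♭9♭13 is built on C♭; its 13th is a minor 13th above the root.
A sixth above C uses the letter A, and the minor 13th above C♭ is A𝄫.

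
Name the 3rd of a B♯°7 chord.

Root of B♯°7 = B♯. The 3rd is a minor 3rd: B♯ up a minor 3rd → D♯.

D♯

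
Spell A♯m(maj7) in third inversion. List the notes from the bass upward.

G𝄪 – A♯ – C♯ – E♯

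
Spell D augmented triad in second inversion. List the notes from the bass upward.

A#, D, F#

In root position, D augmented triad is D–F#–A#.
Second inversion puts the fifth (A#) in the bass.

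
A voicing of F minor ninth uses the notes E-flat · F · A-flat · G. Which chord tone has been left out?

The full F minor ninth chord is F, A-flat, C, E-flat, G.
Comparing with the voicing, the perfect 5th (5th) — C — is absent.

C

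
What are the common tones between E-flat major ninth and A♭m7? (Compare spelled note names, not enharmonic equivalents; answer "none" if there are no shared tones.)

Eb

E-flat major ninth: Eb G Bb D F
A♭m7: Ab Cb Eb Gb
Common to both → Eb.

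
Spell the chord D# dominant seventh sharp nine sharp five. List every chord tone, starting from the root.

D# dominant seventh sharp nine sharp five: dominant seventh sharp nine sharp five on D-sharp.
- root: D-sharp
- major 3rd: F-double-sharp
- augmented 5th: A-double-sharp
- minor 7th: C-sharp
- augmented 9th: E-double-sharp

D-sharp F-double-sharp A-double-sharp C-sharp E-double-sharp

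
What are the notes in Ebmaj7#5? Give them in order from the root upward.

Eb  G  B  D

Root Eb, quality augmented major seventh:
Eb — root
G — major 3rd
B — augmented 5th
D — major 7th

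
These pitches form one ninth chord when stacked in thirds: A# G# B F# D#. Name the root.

G#

Arranged so that each adjacent pair is a third by letter name: G# – B – D# – F# – A#.
The bottom of that stack, G#, is the root (this is G# minor ninth).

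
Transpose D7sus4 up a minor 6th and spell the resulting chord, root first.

Bb, Eb, F, Ab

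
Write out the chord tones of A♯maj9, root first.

A# – C## – E# – G## – B#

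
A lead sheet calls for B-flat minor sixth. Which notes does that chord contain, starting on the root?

B-flat minor sixth: minor sixth on B-flat.
root → B-flat
3rd (minor 3rd) → D-flat
5th (perfect 5th) → F
6th (major 6th) → G

B-flat D-flat F G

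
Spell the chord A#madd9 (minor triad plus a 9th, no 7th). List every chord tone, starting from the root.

A♯ – C♯ – E♯ – B♯

Root A♯, quality minor added-ninth:
Root: A♯
Minor 3rd (3rd): C♯
Perfect 5th (5th): E♯
Major 9th (9th): B♯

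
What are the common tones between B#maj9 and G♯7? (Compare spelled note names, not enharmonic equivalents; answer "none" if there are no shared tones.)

B#

B#maj9: B# D## F## A## C##
G♯7: G# B# D# F#
Common to both → B#.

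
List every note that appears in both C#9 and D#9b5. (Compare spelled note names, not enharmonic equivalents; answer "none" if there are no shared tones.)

C#, E#, D#

C#9: C# E# G# B D#
D#9b5: D# F## A C# E#
Common to both → C#, E#, D#.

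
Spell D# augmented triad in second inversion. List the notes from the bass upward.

A-double-sharp, D-sharp, F-double-sharp

D# augmented triad = D-sharp–F-double-sharp–A-double-sharp; second inversion → fifth (A-double-sharp) lowest.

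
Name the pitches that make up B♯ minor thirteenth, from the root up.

B♯ minor thirteenth: minor thirteenth on B-sharp.
root → B-sharp
3rd (minor 3rd) → D-sharp
5th (perfect 5th) → F-double-sharp
7th (minor 7th) → A-sharp
9th (major 9th) → C-double-sharp
11th (perfect 11th) → E-sharp
13th (major 13th) → G-double-sharp

B-sharp  D-sharp  F-double-sharp  A-sharp  C-double-sharp  E-sharp  G-double-sharp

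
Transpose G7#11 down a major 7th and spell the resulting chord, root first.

G down a major 7th → Ab. New chord: Ab dominant seventh sharp eleven.
root → Ab
3rd (major 3rd) → C
5th (perfect 5th) → Eb
7th (minor 7th) → Gb
11th (augmented 11th) → D

Ab, C, Eb, Gb, D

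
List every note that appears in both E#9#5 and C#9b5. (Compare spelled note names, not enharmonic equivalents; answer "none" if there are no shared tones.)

E# D#

E#9#5 = E#, G##, B##, D#, F##.
C#9b5 = C#, E#, G, B, D#.
Shared: E#, D#.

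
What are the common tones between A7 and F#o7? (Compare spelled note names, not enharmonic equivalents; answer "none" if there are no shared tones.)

A7 = A, C♯, E, G.
F#o7 = F♯, A, C, E♭.
Shared: A.

A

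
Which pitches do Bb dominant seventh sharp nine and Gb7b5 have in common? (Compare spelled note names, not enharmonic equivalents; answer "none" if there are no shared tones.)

Bb

Bb dominant seventh sharp nine: Bb D F Ab C#
Gb7b5: Gb Bb Dbb Fb
Common to both → Bb.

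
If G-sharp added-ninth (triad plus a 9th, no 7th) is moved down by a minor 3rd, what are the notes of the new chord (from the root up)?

A minor 3rd down from G♯ is E♯, so the new chord is E♯ added-ninth.
Root: E♯
Major 3rd (3rd): G𝄪
Perfect 5th (5th): B♯
Major 9th (9th): F𝄪

E♯ – G𝄪 – B♯ – F𝄪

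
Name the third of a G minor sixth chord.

B♭

G minor sixth is built on G; its 3rd is a minor 3rd above the root.
A third above G uses the letter B, and the minor 3rd above G is B♭.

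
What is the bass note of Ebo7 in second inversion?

Ebo7 = E♭–G♭–B𝄫–D𝄫. Second inversion → fifth in the bass = B𝄫.

B𝄫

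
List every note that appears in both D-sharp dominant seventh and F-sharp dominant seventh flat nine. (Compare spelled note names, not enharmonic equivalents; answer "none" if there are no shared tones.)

D-sharp dominant seventh = D-sharp, F-double-sharp, A-sharp, C-sharp.
F-sharp dominant seventh flat nine = F-sharp, A-sharp, C-sharp, E, G.
Shared: A-sharp, C-sharp.

A-sharp – C-sharp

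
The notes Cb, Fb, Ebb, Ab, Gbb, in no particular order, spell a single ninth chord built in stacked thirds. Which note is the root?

Fb

Arranged so that each adjacent pair is a third by letter name: Fb – Ab – Cb – Ebb – Gbb.
The bottom of that stack, Fb, is the root (this is Fb dominant seventh flat nine).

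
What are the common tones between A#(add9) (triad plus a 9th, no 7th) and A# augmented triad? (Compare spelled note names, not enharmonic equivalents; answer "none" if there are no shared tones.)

A#, C##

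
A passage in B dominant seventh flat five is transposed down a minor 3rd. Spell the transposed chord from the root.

B down a minor 3rd → G-sharp. New chord: G-sharp dominant seventh flat five.
- root: G-sharp
- major 3rd: B-sharp
- diminished 5th: D
- minor 7th: F-sharp

G-sharp B-sharp D F-sharp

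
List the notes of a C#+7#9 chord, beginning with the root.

C# – E# – G## – B – D##

C#+7#9: dominant seventh sharp nine sharp five on C#.
Root: C#
Major 3rd (3rd): E#
Augmented 5th (5th): G##
Minor 7th (7th): B
Augmented 9th (9th): D##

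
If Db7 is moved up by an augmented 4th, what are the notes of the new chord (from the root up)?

An augmented 4th up from Db is G, so the new chord is G dominant seventh.
G — root
B — major 3rd
D — perfect 5th
F — minor 7th

G, B, D, F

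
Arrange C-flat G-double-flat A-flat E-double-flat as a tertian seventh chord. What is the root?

A-flat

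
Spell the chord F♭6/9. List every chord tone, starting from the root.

F♭6/9: six-nine on F♭.
Root: F♭
Major 3rd (3rd): A♭
Perfect 5th (5th): C♭
Major 6th (6th): D♭
Major 9th (9th): G♭

F♭  A♭  C♭  D♭  G♭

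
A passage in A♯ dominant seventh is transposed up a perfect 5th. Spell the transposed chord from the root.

A perfect 5th up from A-sharp is E-sharp, so the new chord is E-sharp dominant seventh.
root → E-sharp
3rd (major 3rd) → G-double-sharp
5th (perfect 5th) → B-sharp
7th (minor 7th) → D-sharp

E-sharp – G-double-sharp – B-sharp – D-sharp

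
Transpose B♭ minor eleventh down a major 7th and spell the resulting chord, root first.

Cb Ebb Gb Bbb Db Fb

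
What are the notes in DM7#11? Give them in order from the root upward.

D, F#, A, C#, G#

DM7#11: major seventh sharp eleven on D.
- root: D
- major 3rd: F#
- perfect 5th: A
- major 7th: C#
- augmented 11th: G#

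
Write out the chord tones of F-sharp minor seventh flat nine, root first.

F#  A  C#  E  G

Root F#, quality minor seventh flat nine:
root → F#
3rd (minor 3rd) → A
5th (perfect 5th) → C#
7th (minor 7th) → E
9th (minor 9th) → G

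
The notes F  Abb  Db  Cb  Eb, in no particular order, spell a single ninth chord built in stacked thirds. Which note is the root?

Stacking in thirds gives Db – F – Abb – Cb – Eb, so Db is the root — Db dominant ninth flat five.

Db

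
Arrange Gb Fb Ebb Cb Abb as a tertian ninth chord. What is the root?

Arranged so that each adjacent pair is a third by letter name: Fb – Abb – Cb – Ebb – Gb.
The bottom of that stack, Fb, is the root (this is Fb minor ninth).

Fb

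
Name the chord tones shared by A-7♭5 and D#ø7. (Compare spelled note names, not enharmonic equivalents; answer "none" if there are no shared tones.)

A

A-7♭5: A C Eb G
D#ø7: D# F# A C#
Common to both → A.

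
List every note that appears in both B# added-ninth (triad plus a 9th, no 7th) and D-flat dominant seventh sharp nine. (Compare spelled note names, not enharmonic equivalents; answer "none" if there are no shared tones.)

B# added-ninth: B-sharp D-double-sharp F-double-sharp C-double-sharp
D-flat dominant seventh sharp nine: D-flat F A-flat C-flat E
Common to both → none.

none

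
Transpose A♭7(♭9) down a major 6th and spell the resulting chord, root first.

Transposed root: Ab → Cb (major 6th down). So we spell Cb dominant seventh flat nine:
- root: Cb
- major 3rd: Eb
- perfect 5th: Gb
- minor 7th: Bbb
- minor 9th: Dbb

Cb – Eb – Gb – Bbb – Dbb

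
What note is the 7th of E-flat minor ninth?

Root of E-flat minor ninth = Eb. The 7th is a minor 7th: Eb up a minor 7th → Db.

Db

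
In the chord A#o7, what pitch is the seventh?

A#o7 is built on A#; its 7th is a diminished 7th above the root.
A seventh above A uses the letter G, and the diminished 7th above A# is G.

G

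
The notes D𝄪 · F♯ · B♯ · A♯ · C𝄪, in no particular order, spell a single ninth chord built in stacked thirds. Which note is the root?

Stacking in thirds gives B♯ – D𝄪 – F♯ – A♯ – C𝄪, so B♯ is the root — B♯ dominant ninth flat five.

B♯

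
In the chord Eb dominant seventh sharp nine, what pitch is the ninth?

F♯

Root of Eb dominant seventh sharp nine = E♭. The 9th is an augmented 9th: E♭ up an augmented 9th → F♯.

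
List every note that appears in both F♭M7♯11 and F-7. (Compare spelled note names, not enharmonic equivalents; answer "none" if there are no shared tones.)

F♭M7♯11 = Fb, Ab, Cb, Eb, Bb.
F-7 = F, Ab, C, Eb.
Shared: Ab, Eb.

Ab, Eb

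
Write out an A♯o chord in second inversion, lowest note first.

In root position, A♯o is A♯–C♯–E.
Second inversion puts the fifth (E) in the bass.

E A♯ C♯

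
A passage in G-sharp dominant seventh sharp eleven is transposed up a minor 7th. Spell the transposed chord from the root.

F#, A#, C#, E, B#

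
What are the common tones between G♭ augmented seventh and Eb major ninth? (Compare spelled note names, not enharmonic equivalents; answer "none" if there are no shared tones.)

G♭ augmented seventh = G-flat, B-flat, D, F-flat.
Eb major ninth = E-flat, G, B-flat, D, F.
Shared: B-flat, D.

B-flat, D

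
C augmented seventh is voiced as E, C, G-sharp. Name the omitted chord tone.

B-flat

The full C augmented seventh chord is C, E, G-sharp, B-flat.
Comparing with the voicing, the minor 7th (7th) — B-flat — is absent.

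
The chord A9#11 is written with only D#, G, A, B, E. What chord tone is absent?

C#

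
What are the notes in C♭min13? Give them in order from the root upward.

C♭min13: minor thirteenth on Cb.
Root: Cb
Minor 3rd (3rd): Ebb
Perfect 5th (5th): Gb
Minor 7th (7th): Bbb
Major 9th (9th): Db
Perfect 11th (11th): Fb
Major 13th (13th): Ab

Cb, Ebb, Gb, Bbb, Db, Fb, Ab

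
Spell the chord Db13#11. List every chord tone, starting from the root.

Db, F, Ab, Cb, Eb, G, Bb

Root Db, quality dominant thirteenth sharp eleven:
- root: Db
- major 3rd: F
- perfect 5th: Ab
- minor 7th: Cb
- major 9th: Eb
- augmented 11th: G
- major 13th: Bb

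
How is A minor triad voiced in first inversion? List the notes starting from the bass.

C  E  A

A minor triad = A–C–E; first inversion → third (C) lowest.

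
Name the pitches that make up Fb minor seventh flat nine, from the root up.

Fb, Abb, Cb, Ebb, Gbb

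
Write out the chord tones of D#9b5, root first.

D♯, F𝄪, A, C♯, E♯

D#9b5 is a dominant ninth flat five built on D♯.
D♯ — root
F𝄪 — major 3rd
A — diminished 5th
C♯ — minor 7th
E♯ — major 9th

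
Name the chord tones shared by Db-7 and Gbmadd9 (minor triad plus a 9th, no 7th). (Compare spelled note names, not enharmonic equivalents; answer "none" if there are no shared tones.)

Db-7: D♭ F♭ A♭ C♭
Gbmadd9: G♭ B𝄫 D♭ A♭
Common to both → D♭, A♭.

D♭ – A♭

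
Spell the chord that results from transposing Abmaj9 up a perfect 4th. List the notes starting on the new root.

Db, F, Ab, C, Eb

Transposed root: Ab → Db (perfect 4th up). So we spell Db major ninth:
root → Db
3rd (major 3rd) → F
5th (perfect 5th) → Ab
7th (major 7th) → C
9th (major 9th) → Eb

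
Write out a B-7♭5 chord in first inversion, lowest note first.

D  F  A  B

In root position, B-7♭5 is B–D–F–A.
First inversion puts the third (D) in the bass.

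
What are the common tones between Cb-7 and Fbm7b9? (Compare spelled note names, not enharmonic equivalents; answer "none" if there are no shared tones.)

Cb – Ebb

Cb-7: Cb Ebb Gb Bbb
Fbm7b9: Fb Abb Cb Ebb Gbb
Common to both → Cb, Ebb.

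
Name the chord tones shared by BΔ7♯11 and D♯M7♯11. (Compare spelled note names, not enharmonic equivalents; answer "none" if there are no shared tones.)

D#  A#

BΔ7♯11: B D# F# A# E#
D♯M7♯11: D# F## A# C## G##
Common to both → D#, A#.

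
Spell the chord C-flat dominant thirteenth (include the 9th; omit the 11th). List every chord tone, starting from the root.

C-flat dominant thirteenth is a dominant thirteenth built on C-flat.
Root: C-flat
Major 3rd (3rd): E-flat
Perfect 5th (5th): G-flat
Minor 7th (7th): B-double-flat
Major 9th (9th): D-flat
Major 13th (13th): A-flat

C-flat, E-flat, G-flat, B-double-flat, D-flat, A-flat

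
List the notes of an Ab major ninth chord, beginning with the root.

Ab major ninth: major ninth on A-flat.
A-flat — root
C — major 3rd
E-flat — perfect 5th
G — major 7th
B-flat — major 9th

A-flat – C – E-flat – G – B-flat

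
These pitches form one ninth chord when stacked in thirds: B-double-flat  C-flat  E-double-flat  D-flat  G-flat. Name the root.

Stacking in thirds gives C-flat – E-double-flat – G-flat – B-double-flat – D-flat, so C-flat is the root — C-flat minor ninth.

C-flat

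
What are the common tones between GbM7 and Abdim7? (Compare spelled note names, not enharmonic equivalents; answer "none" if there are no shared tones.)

GbM7: Gb Bb Db F
Abdim7: Ab Cb Ebb Gbb
Common to both → none.

none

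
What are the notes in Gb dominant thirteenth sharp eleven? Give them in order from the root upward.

Root Gb, quality dominant thirteenth sharp eleven:
root → Gb
3rd (major 3rd) → Bb
5th (perfect 5th) → Db
7th (minor 7th) → Fb
9th (major 9th) → Ab
11th (augmented 11th) → C
13th (major 13th) → Eb

Gb, Bb, Db, Fb, Ab, C, Eb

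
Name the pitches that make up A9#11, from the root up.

A, C#, E, G, B, D#

A9#11 is a dominant ninth sharp eleven built on A.
A — root
C# — major 3rd
E — perfect 5th
G — minor 7th
B — major 9th
D# — augmented 11th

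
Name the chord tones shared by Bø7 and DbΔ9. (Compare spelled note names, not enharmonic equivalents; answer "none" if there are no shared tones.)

Bø7 = B, D, F, A.
DbΔ9 = Db, F, Ab, C, Eb.
Shared: F.

F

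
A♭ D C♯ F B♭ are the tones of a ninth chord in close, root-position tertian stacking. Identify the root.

B♭

Stacking in thirds gives B♭ – D – F – A♭ – C♯, so B♭ is the root — B♭ dominant seventh sharp nine.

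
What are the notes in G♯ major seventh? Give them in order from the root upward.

G♯ major seventh: major seventh on G#.
Root: G#
Major 3rd (3rd): B#
Perfect 5th (5th): D#
Major 7th (7th): F##

G#  B#  D#  F##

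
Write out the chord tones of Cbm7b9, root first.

Cb, Ebb, Gb, Bbb, Dbb

Root Cb, quality minor seventh flat nine:
Root: Cb
Minor 3rd (3rd): Ebb
Perfect 5th (5th): Gb
Minor 7th (7th): Bbb
Minor 9th (9th): Dbb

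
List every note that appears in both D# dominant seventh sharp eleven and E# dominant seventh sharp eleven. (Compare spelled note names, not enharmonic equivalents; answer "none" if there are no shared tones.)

D# dominant seventh sharp eleven = D-sharp, F-double-sharp, A-sharp, C-sharp, G-double-sharp.
E# dominant seventh sharp eleven = E-sharp, G-double-sharp, B-sharp, D-sharp, A-double-sharp.
Shared: D-sharp, G-double-sharp.

D-sharp, G-double-sharp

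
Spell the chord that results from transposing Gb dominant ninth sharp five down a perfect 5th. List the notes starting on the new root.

C-flat  E-flat  G  B-double-flat  D-flat

A perfect 5th down from G-flat is C-flat, so the new chord is C-flat dominant ninth sharp five.
- root: C-flat
- major 3rd: E-flat
- augmented 5th: G
- minor 7th: B-double-flat
- major 9th: D-flat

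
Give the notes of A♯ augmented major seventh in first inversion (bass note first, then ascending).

C-double-sharp, E-double-sharp, G-double-sharp, A-sharp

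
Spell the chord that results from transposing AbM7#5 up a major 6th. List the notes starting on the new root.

F  A  C♯  E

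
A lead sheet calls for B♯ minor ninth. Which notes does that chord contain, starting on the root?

B♯ minor ninth is a minor ninth built on B#.
- root: B#
- minor 3rd: D#
- perfect 5th: F##
- minor 7th: A#
- major 9th: C##

B#, D#, F##, A#, C##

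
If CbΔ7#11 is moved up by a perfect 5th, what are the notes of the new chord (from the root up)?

Transposed root: C♭ → G♭ (perfect 5th up). So we spell G♭ major seventh sharp eleven:
G♭ — root
B♭ — major 3rd
D♭ — perfect 5th
F — major 7th
C — augmented 11th

G♭, B♭, D♭, F, C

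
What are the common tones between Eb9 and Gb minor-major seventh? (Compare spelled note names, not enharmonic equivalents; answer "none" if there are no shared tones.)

Eb9: Eb G Bb Db F
Gb minor-major seventh: Gb Bbb Db F
Common to both → Db, F.

Db, F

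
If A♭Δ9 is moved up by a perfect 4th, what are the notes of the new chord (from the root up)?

A perfect 4th up from Ab is Db, so the new chord is Db major ninth.
root → Db
3rd (major 3rd) → F
5th (perfect 5th) → Ab
7th (major 7th) → C
9th (major 9th) → Eb

Db  F  Ab  C  Eb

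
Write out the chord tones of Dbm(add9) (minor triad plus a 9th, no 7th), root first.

D♭  F♭  A♭  E♭

Root D♭, quality minor added-ninth:
- root: D♭
- minor 3rd: F♭
- perfect 5th: A♭
- major 9th: E♭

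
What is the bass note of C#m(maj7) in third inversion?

C#m(maj7) in root position is C♯–E–G♯–B♯.
Third inversion places the seventh in the bass, which is B♯.

B♯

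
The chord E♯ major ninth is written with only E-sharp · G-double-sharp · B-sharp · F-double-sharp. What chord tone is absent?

D-double-sharp

The full E♯ major ninth chord is E-sharp, G-double-sharp, B-sharp, D-double-sharp, F-double-sharp.
Comparing with the voicing, the major 7th (7th) — D-double-sharp — is absent.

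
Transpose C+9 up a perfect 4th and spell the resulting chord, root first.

F, A, C#, Eb, G

A perfect 4th up from C is F, so the new chord is F dominant ninth sharp five.
root → F
3rd (major 3rd) → A
5th (augmented 5th) → C#
7th (minor 7th) → Eb
9th (major 9th) → G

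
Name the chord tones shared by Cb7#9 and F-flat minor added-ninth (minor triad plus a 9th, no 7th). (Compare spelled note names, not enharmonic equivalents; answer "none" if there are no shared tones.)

Cb Gb

Cb7#9: Cb Eb Gb Bbb D
F-flat minor added-ninth: Fb Abb Cb Gb
Common to both → Cb, Gb.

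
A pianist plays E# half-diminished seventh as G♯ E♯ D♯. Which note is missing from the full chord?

B

E# half-diminished seventh = E♯, G♯, B, D♯. The voicing lacks the 5th (diminished 5th), B.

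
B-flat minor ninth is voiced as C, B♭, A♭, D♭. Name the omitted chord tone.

F

B-flat minor ninth = B♭, D♭, F, A♭, C. The voicing lacks the 5th (perfect 5th), F.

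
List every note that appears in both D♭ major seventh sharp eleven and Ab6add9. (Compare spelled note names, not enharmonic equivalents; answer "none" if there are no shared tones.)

F Ab C

D♭ major seventh sharp eleven = Db, F, Ab, C, G.
Ab6add9 = Ab, C, Eb, F, Bb.
Shared: F, Ab, C.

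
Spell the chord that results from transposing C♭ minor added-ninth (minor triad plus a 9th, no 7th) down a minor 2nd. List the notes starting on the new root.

B-flat, D-flat, F, C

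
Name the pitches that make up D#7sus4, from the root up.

D#, G#, A#, C#

D#7sus4 is a dominant seventh suspended fourth built on D#.
root → D#
4th (perfect 4th) → G#
5th (perfect 5th) → A#
7th (minor 7th) → C#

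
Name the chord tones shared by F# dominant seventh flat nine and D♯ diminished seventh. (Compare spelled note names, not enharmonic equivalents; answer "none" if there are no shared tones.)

F# dominant seventh flat nine: F-sharp A-sharp C-sharp E G
D♯ diminished seventh: D-sharp F-sharp A C
Common to both → F-sharp.

F-sharp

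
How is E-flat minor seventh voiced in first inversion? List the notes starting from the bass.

Gb Bb Db Eb

E-flat minor seventh = Eb–Gb–Bb–Db; first inversion → third (Gb) lowest.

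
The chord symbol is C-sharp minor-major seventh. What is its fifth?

Root of C-sharp minor-major seventh = C#. The 5th is a perfect 5th: C# up a perfect 5th → G#.

G#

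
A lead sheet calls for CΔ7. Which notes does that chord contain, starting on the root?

CΔ7: major seventh on C.
root → C
3rd (major 3rd) → E
5th (perfect 5th) → G
7th (major 7th) → B

C – E – G – B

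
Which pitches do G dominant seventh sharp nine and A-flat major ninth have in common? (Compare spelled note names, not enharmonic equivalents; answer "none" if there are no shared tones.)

G dominant seventh sharp nine = G, B, D, F, A-sharp.
A-flat major ninth = A-flat, C, E-flat, G, B-flat.
Shared: G.

G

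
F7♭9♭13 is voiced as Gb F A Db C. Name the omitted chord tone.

Eb

The full F7♭9♭13 chord is F, A, C, Eb, Gb, Db.
Comparing with the voicing, the minor 7th (7th) — Eb — is absent.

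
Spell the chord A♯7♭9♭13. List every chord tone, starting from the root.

A#, C##, E#, G#, B, F#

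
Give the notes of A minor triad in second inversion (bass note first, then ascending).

In root position, A minor triad is A–C–E.
Second inversion puts the fifth (E) in the bass.

E – A – C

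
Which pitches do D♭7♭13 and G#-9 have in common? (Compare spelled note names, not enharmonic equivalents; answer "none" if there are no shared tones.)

none

D♭7♭13: Db F Ab Cb Bbb
G#-9: G# B D# F# A#
Common to both → none.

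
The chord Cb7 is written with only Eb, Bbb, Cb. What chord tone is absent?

Gb

The full Cb7 chord is Cb, Eb, Gb, Bbb.
Comparing with the voicing, the perfect 5th (5th) — Gb — is absent.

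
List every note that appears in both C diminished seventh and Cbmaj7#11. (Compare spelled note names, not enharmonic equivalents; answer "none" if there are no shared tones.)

C diminished seventh = C, Eb, Gb, Bbb.
Cbmaj7#11 = Cb, Eb, Gb, Bb, F.
Shared: Eb, Gb.

Eb, Gb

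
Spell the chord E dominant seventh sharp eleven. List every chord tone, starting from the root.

E, G-sharp, B, D, A-sharp

E dominant seventh sharp eleven is a dominant seventh sharp eleven built on E.
- root: E
- major 3rd: G-sharp
- perfect 5th: B
- minor 7th: D
- augmented 11th: A-sharp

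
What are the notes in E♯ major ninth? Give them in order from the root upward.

E#  G##  B#  D##  F##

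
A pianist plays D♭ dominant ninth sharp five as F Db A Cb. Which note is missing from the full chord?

The full D♭ dominant ninth sharp five chord is Db, F, A, Cb, Eb.
Comparing with the voicing, the major 9th (9th) — Eb — is absent.

Eb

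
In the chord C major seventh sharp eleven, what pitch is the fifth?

Root of C major seventh sharp eleven = C. The 5th is a perfect 5th: C up a perfect 5th → G.

G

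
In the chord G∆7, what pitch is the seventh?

F#

G∆7 is built on G; its 7th is a major 7th above the root.
A seventh above G uses the letter F, and the major 7th above G is F#.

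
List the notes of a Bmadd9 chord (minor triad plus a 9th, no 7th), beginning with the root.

B D F# C#

Bmadd9: minor added-ninth on B.
root → B
3rd (minor 3rd) → D
5th (perfect 5th) → F#
9th (major 9th) → C#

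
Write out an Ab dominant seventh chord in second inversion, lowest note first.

E♭  G♭  A♭  C

In root position, Ab dominant seventh is A♭–C–E♭–G♭.
Second inversion puts the fifth (E♭) in the bass.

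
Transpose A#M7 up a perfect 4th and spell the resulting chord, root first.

A♯ up a perfect 4th → D♯. New chord: D♯ major seventh.
D♯ — root
F𝄪 — major 3rd
A♯ — perfect 5th
C𝄪 — major 7th

D♯ – F𝄪 – A♯ – C𝄪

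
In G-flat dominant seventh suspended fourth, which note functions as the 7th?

G-flat dominant seventh suspended fourth is built on G-flat; its 7th is a minor 7th above the root.
A seventh above G uses the letter F, and the minor 7th above G-flat is F-flat.

F-flat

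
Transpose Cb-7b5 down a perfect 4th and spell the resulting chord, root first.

G♭ B𝄫 D𝄫 F♭

A perfect 4th down from C♭ is G♭, so the new chord is G♭ half-diminished seventh.
- root: G♭
- minor 3rd: B𝄫
- diminished 5th: D𝄫
- minor 7th: F♭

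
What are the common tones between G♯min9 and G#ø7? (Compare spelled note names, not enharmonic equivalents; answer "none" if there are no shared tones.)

G♯min9: G# B D# F# A#
G#ø7: G# B D F#
Common to both → G#, B, F#.

G# – B – F#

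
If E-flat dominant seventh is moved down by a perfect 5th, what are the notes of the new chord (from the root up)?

A-flat, C, E-flat, G-flat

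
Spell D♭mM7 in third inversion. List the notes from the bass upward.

D♭mM7 = Db–Fb–Ab–C; third inversion → seventh (C) lowest.

C, Db, Fb, Ab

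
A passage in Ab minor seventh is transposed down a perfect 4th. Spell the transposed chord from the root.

E-flat G-flat B-flat D-flat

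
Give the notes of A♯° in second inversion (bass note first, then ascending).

In root position, A♯° is A#–C#–E.
Second inversion puts the fifth (E) in the bass.

E – A# – C#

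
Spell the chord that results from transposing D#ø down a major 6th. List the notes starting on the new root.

F♯, A, C, E

Transposed root: D♯ → F♯ (major 6th down). So we spell F♯ half-diminished seventh:
Root: F♯
Minor 3rd (3rd): A
Diminished 5th (5th): C
Minor 7th (7th): E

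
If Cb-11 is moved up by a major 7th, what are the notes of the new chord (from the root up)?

C♭ up a major 7th → B♭. New chord: B♭ minor eleventh.
- root: B♭
- minor 3rd: D♭
- perfect 5th: F
- minor 7th: A♭
- major 9th: C
- perfect 11th: E♭

B♭, D♭, F, A♭, C, E♭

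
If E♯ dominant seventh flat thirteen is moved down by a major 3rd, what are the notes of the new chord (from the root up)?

E-sharp down a major 3rd → C-sharp. New chord: C-sharp dominant seventh flat thirteen.
C-sharp — root
E-sharp — major 3rd
G-sharp — perfect 5th
B — minor 7th
A — minor 13th

C-sharp E-sharp G-sharp B A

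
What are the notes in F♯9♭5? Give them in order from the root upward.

F# – A# – C – E – G#

Root F#, quality dominant ninth flat five:
- root: F#
- major 3rd: A#
- diminished 5th: C
- minor 7th: E
- major 9th: G#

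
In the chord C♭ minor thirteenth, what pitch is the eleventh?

C♭ minor thirteenth is built on C-flat; its 11th is a perfect 11th above the root.
A fourth above C uses the letter F, and the perfect 11th above C-flat is F-flat.

F-flat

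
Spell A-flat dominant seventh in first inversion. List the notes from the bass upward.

C – E-flat – G-flat – A-flat

A-flat dominant seventh = A-flat–C–E-flat–G-flat; first inversion → third (C) lowest.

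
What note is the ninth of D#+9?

D#+9 is built on D#; its 9th is a major 9th above the root.
A second above D uses the letter E, and the major 9th above D# is E#.

E#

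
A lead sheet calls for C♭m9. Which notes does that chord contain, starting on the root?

C♭m9 is a minor ninth built on Cb.
- root: Cb
- minor 3rd: Ebb
- perfect 5th: Gb
- minor 7th: Bbb
- major 9th: Db

Cb – Ebb – Gb – Bbb – Db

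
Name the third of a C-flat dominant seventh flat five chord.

E♭

Root of C-flat dominant seventh flat five = C♭. The 3rd is a major 3rd: C♭ up a major 3rd → E♭.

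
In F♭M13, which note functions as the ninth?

Gb

F♭M13 is built on Fb; its 9th is a major 9th above the root.
A second above F uses the letter G, and the major 9th above Fb is Gb.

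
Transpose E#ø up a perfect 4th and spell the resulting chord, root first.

Transposed root: E♯ → A♯ (perfect 4th up). So we spell A♯ half-diminished seventh:
root → A♯
3rd (minor 3rd) → C♯
5th (diminished 5th) → E
7th (minor 7th) → G♯

A♯, C♯, E, G♯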